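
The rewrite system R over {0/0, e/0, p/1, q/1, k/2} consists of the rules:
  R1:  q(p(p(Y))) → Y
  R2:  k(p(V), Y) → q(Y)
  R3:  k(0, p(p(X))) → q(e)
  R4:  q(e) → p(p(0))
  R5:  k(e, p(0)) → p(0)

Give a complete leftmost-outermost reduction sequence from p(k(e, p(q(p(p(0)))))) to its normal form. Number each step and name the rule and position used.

1. p(k(e, p(q(p(p(0))))))  →  p(k(e, p(0)))   [R1 at 1.2.1]
2. p(k(e, p(0)))  →  p(p(0))   [R5 at 1]

p(p(0))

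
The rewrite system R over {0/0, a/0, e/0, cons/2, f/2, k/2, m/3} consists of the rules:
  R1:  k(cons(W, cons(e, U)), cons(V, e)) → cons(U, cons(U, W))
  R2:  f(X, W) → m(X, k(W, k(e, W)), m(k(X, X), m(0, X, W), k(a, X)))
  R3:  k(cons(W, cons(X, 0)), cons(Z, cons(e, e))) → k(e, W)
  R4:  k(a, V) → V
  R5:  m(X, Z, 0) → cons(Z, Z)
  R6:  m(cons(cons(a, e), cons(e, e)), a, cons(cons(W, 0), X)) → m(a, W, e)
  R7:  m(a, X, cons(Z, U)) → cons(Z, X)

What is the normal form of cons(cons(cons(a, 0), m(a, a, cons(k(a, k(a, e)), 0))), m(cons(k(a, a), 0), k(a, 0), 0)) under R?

1. cons(cons(cons(a, 0), m(a, a, cons(k(a, k(a, e)), 0))), m(cons(k(a, a), 0), k(a, 0), 0))  →  cons(cons(cons(a, 0), cons(k(a, k(a, e)), a)), m(cons(k(a, a), 0), k(a, 0), 0))   [R7 at 1.2]
2. cons(cons(cons(a, 0), cons(k(a, k(a, e)), a)), m(cons(k(a, a), 0), k(a, 0), 0))  →  cons(cons(cons(a, 0), cons(k(a, e), a)), m(cons(k(a, a), 0), k(a, 0), 0))   [R4 at 1.2.1]
3. cons(cons(cons(a, 0), cons(k(a, e), a)), m(cons(k(a, a), 0), k(a, 0), 0))  →  cons(cons(cons(a, 0), cons(e, a)), m(cons(k(a, a), 0), k(a, 0), 0))   [R4 at 1.2.1]
4. cons(cons(cons(a, 0), cons(e, a)), m(cons(k(a, a), 0), k(a, 0), 0))  →  cons(cons(cons(a, 0), cons(e, a)), cons(k(a, 0), k(a, 0)))   [R5 at 2]
5. cons(cons(cons(a, 0), cons(e, a)), cons(k(a, 0), k(a, 0)))  →  cons(cons(cons(a, 0), cons(e, a)), cons(0, k(a, 0)))   [R4 at 2.1]
6. cons(cons(cons(a, 0), cons(e, a)), cons(0, k(a, 0)))  →  cons(cons(cons(a, 0), cons(e, a)), cons(0, 0))   [R4 at 2.2]

cons(cons(cons(a, 0), cons(e, a)), cons(0, 0))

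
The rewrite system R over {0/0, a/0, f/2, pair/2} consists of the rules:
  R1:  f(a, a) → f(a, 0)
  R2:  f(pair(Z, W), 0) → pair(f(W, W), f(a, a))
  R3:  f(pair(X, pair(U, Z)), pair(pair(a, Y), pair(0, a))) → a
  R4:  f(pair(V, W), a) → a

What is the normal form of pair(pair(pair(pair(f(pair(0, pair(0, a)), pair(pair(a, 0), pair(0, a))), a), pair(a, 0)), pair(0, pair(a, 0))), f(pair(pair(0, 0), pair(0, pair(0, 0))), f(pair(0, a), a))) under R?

1. pair(pair(pair(pair(f(pair(0, pair(0, a)), pair(pair(a, 0), pair(0, a))), a), pair(a, 0)), pair(0, pair(a, 0))), f(pair(pair(0, 0), pair(0, pair(0, 0))), f(pair(0, a), a)))  →  pair(pair(pair(pair(a, a), pair(a, 0)), pair(0, pair(a, 0))), f(pair(pair(0, 0), pair(0, pair(0, 0))), f(pair(0, a), a)))   [R3 at 1.1.1.1]
2. pair(pair(pair(pair(a, a), pair(a, 0)), pair(0, pair(a, 0))), f(pair(pair(0, 0), pair(0, pair(0, 0))), f(pair(0, a), a)))  →  pair(pair(pair(pair(a, a), pair(a, 0)), pair(0, pair(a, 0))), f(pair(pair(0, 0), pair(0, pair(0, 0))), a))   [R4 at 2.2]
3. pair(pair(pair(pair(a, a), pair(a, 0)), pair(0, pair(a, 0))), f(pair(pair(0, 0), pair(0, pair(0, 0))), a))  →  pair(pair(pair(pair(a, a), pair(a, 0)), pair(0, pair(a, 0))), a)   [R4 at 2]

pair(pair(pair(pair(a, a), pair(a, 0)), pair(0, pair(a, 0))), a)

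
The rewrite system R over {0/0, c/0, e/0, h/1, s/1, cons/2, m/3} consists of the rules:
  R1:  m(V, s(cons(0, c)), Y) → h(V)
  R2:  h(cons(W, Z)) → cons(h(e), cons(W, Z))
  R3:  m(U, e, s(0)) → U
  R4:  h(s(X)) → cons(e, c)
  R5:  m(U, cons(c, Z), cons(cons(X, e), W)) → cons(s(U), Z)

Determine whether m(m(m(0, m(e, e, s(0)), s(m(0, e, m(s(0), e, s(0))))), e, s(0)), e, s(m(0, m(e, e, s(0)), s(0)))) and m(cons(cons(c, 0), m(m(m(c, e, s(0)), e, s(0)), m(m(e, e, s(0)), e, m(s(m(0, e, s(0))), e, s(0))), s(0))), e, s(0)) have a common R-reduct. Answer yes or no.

no — NF(t₁) = 0, NF(t₂) = cons(cons(c, 0), c)

Reduce t₁ = m(m(m(0, m(e, e, s(0)), s(m(0, e, m(s(0), e, s(0))))), e, s(0)), e, s(m(0, m(e, e, s(0)), s(0)))):
1. m(m(m(0, m(e, e, s(0)), s(m(0, e, m(s(0), e, s(0))))), e, s(0)), e, s(m(0, m(e, e, s(0)), s(0))))  →  m(m(0, m(e, e, s(0)), s(m(0, e, m(s(0), e, s(0))))), e, s(m(0, m(e, e, s(0)), s(0))))   [R3 at 1]
2. m(m(0, m(e, e, s(0)), s(m(0, e, m(s(0), e, s(0))))), e, s(m(0, m(e, e, s(0)), s(0))))  →  m(m(0, e, s(m(0, e, m(s(0), e, s(0))))), e, s(m(0, m(e, e, s(0)), s(0))))   [R3 at 1.2]
3. m(m(0, e, s(m(0, e, m(s(0), e, s(0))))), e, s(m(0, m(e, e, s(0)), s(0))))  →  m(m(0, e, s(m(0, e, s(0)))), e, s(m(0, m(e, e, s(0)), s(0))))   [R3 at 1.3.1.3]
4. m(m(0, e, s(m(0, e, s(0)))), e, s(m(0, m(e, e, s(0)), s(0))))  →  m(m(0, e, s(0)), e, s(m(0, m(e, e, s(0)), s(0))))   [R3 at 1.3.1]
5. m(m(0, e, s(0)), e, s(m(0, m(e, e, s(0)), s(0))))  →  m(0, e, s(m(0, m(e, e, s(0)), s(0))))   [R3 at 1]
6. m(0, e, s(m(0, m(e, e, s(0)), s(0))))  →  m(0, e, s(m(0, e, s(0))))   [R3 at 3.1.2]
7. m(0, e, s(m(0, e, s(0))))  →  m(0, e, s(0))   [R3 at 3.1]
8. m(0, e, s(0))  →  0   [R3 at ε]

Reduce t₂ = m(cons(cons(c, 0), m(m(m(c, e, s(0)), e, s(0)), m(m(e, e, s(0)), e, m(s(m(0, e, s(0))), e, s(0))), s(0))), e, s(0)):
1. m(cons(cons(c, 0), m(m(m(c, e, s(0)), e, s(0)), m(m(e, e, s(0)), e, m(s(m(0, e, s(0))), e, s(0))), s(0))), e, s(0))  →  cons(cons(c, 0), m(m(m(c, e, s(0)), e, s(0)), m(m(e, e, s(0)), e, m(s(m(0, e, s(0))), e, s(0))), s(0)))   [R3 at ε]
2. cons(cons(c, 0), m(m(m(c, e, s(0)), e, s(0)), m(m(e, e, s(0)), e, m(s(m(0, e, s(0))), e, s(0))), s(0)))  →  cons(cons(c, 0), m(m(c, e, s(0)), m(m(e, e, s(0)), e, m(s(m(0, e, s(0))), e, s(0))), s(0)))   [R3 at 2.1]
3. cons(cons(c, 0), m(m(c, e, s(0)), m(m(e, e, s(0)), e, m(s(m(0, e, s(0))), e, s(0))), s(0)))  →  cons(cons(c, 0), m(c, m(m(e, e, s(0)), e, m(s(m(0, e, s(0))), e, s(0))), s(0)))   [R3 at 2.1]
4. cons(cons(c, 0), m(c, m(m(e, e, s(0)), e, m(s(m(0, e, s(0))), e, s(0))), s(0)))  →  cons(cons(c, 0), m(c, m(e, e, m(s(m(0, e, s(0))), e, s(0))), s(0)))   [R3 at 2.2.1]
5. cons(cons(c, 0), m(c, m(e, e, m(s(m(0, e, s(0))), e, s(0))), s(0)))  →  cons(cons(c, 0), m(c, m(e, e, s(m(0, e, s(0)))), s(0)))   [R3 at 2.2.3]
6. cons(cons(c, 0), m(c, m(e, e, s(m(0, e, s(0)))), s(0)))  →  cons(cons(c, 0), m(c, m(e, e, s(0)), s(0)))   [R3 at 2.2.3.1]
7. cons(cons(c, 0), m(c, m(e, e, s(0)), s(0)))  →  cons(cons(c, 0), m(c, e, s(0)))   [R3 at 2.2]
8. cons(cons(c, 0), m(c, e, s(0)))  →  cons(cons(c, 0), c)   [R3 at 2]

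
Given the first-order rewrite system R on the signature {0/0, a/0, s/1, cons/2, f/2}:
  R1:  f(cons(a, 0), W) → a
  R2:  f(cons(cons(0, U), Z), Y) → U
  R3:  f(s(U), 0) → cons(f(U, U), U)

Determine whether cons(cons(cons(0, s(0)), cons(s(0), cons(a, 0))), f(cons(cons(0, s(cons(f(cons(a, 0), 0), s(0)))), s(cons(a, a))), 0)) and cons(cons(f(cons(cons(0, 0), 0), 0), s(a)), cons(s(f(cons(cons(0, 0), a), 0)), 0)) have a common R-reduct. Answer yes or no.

Reduce t₁ = cons(cons(cons(0, s(0)), cons(s(0), cons(a, 0))), f(cons(cons(0, s(cons(f(cons(a, 0), 0), s(0)))), s(cons(a, a))), 0)):
1. cons(cons(cons(0, s(0)), cons(s(0), cons(a, 0))), f(cons(cons(0, s(cons(f(cons(a, 0), 0), s(0)))), s(cons(a, a))), 0))  →  cons(cons(cons(0, s(0)), cons(s(0), cons(a, 0))), s(cons(f(cons(a, 0), 0), s(0))))   [R2 at 2]
2. cons(cons(cons(0, s(0)), cons(s(0), cons(a, 0))), s(cons(f(cons(a, 0), 0), s(0))))  →  cons(cons(cons(0, s(0)), cons(s(0), cons(a, 0))), s(cons(a, s(0))))   [R1 at 2.1.1]

Reduce t₂ = cons(cons(f(cons(cons(0, 0), 0), 0), s(a)), cons(s(f(cons(cons(0, 0), a), 0)), 0)):
1. cons(cons(f(cons(cons(0, 0), 0), 0), s(a)), cons(s(f(cons(cons(0, 0), a), 0)), 0))  →  cons(cons(0, s(a)), cons(s(f(cons(cons(0, 0), a), 0)), 0))   [R2 at 1.1]
2. cons(cons(0, s(a)), cons(s(f(cons(cons(0, 0), a), 0)), 0))  →  cons(cons(0, s(a)), cons(s(0), 0))   [R2 at 2.1.1]

no — NF(t₁) = cons(cons(cons(0, s(0)), cons(s(0), cons(a, 0))), s(cons(a, s(0)))), NF(t₂) = cons(cons(0, s(a)), cons(s(0), 0))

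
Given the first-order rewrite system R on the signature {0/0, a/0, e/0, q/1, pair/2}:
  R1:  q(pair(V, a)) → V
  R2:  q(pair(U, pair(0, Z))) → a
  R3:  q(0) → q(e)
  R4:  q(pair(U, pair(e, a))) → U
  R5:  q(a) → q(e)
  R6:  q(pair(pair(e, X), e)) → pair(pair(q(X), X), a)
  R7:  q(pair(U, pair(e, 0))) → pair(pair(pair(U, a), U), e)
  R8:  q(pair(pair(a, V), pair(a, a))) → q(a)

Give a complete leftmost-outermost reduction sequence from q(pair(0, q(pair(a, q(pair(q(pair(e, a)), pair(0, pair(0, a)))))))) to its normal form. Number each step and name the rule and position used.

1. q(pair(0, q(pair(a, q(pair(q(pair(e, a)), pair(0, pair(0, a))))))))  →  q(pair(0, q(pair(a, a))))   [R2 at 1.2.1.2]
2. q(pair(0, q(pair(a, a))))  →  q(pair(0, a))   [R1 at 1.2]
3. q(pair(0, a))  →  0   [R1 at ε]

0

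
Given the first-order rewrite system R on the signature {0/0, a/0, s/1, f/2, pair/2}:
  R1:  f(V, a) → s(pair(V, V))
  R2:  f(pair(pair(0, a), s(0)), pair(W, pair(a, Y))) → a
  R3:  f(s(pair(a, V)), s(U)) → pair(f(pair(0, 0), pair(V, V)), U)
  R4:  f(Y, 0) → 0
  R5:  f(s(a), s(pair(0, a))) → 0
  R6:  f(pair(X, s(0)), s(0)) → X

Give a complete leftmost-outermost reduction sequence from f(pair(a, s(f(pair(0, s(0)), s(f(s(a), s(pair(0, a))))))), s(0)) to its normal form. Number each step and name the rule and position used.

1. f(pair(a, s(f(pair(0, s(0)), s(f(s(a), s(pair(0, a))))))), s(0))  →  f(pair(a, s(f(pair(0, s(0)), s(0)))), s(0))   [R5 at 1.2.1.2.1]
2. f(pair(a, s(f(pair(0, s(0)), s(0)))), s(0))  →  f(pair(a, s(0)), s(0))   [R6 at 1.2.1]
3. f(pair(a, s(0)), s(0))  →  a   [R6 at ε]

a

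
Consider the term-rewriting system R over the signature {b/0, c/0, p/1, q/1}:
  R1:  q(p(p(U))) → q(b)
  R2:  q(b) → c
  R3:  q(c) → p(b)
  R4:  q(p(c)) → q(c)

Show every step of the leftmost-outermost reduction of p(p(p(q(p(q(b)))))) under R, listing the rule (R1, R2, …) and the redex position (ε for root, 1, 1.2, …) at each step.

1. p(p(p(q(p(q(b))))))  →  p(p(p(q(p(c)))))   [R2 at 1.1.1.1.1]
2. p(p(p(q(p(c)))))  →  p(p(p(q(c))))   [R4 at 1.1.1]
3. p(p(p(q(c))))  →  p(p(p(p(b))))   [R3 at 1.1.1]

p(p(p(p(b))))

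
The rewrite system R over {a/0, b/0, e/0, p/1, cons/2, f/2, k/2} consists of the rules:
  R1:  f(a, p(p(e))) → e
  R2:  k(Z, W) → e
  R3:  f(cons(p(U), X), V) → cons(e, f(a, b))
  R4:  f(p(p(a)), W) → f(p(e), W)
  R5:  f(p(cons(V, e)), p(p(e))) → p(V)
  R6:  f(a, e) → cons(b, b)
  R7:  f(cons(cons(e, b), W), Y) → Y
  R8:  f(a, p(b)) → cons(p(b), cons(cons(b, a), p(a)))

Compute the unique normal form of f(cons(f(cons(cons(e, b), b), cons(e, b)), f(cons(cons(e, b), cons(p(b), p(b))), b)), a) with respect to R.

1. f(cons(f(cons(cons(e, b), b), cons(e, b)), f(cons(cons(e, b), cons(p(b), p(b))), b)), a)  →  f(cons(cons(e, b), f(cons(cons(e, b), cons(p(b), p(b))), b)), a)   [R7 at 1.1]
2. f(cons(cons(e, b), f(cons(cons(e, b), cons(p(b), p(b))), b)), a)  →  a   [R7 at ε]

a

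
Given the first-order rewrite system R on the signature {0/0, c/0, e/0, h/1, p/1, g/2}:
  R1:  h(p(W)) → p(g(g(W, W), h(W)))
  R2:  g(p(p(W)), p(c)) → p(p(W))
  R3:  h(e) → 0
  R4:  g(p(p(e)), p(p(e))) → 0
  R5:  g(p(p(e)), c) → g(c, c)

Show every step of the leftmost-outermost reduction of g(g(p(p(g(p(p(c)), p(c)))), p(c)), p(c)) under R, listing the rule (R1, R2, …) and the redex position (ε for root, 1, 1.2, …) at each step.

p(p(p(p(c))))

1. g(g(p(p(g(p(p(c)), p(c)))), p(c)), p(c))  →  g(p(p(g(p(p(c)), p(c)))), p(c))   [R2 at 1]
2. g(p(p(g(p(p(c)), p(c)))), p(c))  →  p(p(g(p(p(c)), p(c))))   [R2 at ε]
3. p(p(g(p(p(c)), p(c))))  →  p(p(p(p(c))))   [R2 at 1.1]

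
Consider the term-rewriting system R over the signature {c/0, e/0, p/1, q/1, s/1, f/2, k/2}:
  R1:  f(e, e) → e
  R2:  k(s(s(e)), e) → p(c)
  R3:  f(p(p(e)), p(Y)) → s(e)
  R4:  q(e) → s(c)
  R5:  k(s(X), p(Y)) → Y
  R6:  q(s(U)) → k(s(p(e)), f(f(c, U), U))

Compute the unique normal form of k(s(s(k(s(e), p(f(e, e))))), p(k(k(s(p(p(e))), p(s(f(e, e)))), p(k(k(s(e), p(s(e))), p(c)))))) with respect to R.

1. k(s(s(k(s(e), p(f(e, e))))), p(k(k(s(p(p(e))), p(s(f(e, e)))), p(k(k(s(e), p(s(e))), p(c))))))  →  k(k(s(p(p(e))), p(s(f(e, e)))), p(k(k(s(e), p(s(e))), p(c))))   [R5 at ε]
2. k(k(s(p(p(e))), p(s(f(e, e)))), p(k(k(s(e), p(s(e))), p(c))))  →  k(s(f(e, e)), p(k(k(s(e), p(s(e))), p(c))))   [R5 at 1]
3. k(s(f(e, e)), p(k(k(s(e), p(s(e))), p(c))))  →  k(k(s(e), p(s(e))), p(c))   [R5 at ε]
4. k(k(s(e), p(s(e))), p(c))  →  k(s(e), p(c))   [R5 at 1]
5. k(s(e), p(c))  →  c   [R5 at ε]

c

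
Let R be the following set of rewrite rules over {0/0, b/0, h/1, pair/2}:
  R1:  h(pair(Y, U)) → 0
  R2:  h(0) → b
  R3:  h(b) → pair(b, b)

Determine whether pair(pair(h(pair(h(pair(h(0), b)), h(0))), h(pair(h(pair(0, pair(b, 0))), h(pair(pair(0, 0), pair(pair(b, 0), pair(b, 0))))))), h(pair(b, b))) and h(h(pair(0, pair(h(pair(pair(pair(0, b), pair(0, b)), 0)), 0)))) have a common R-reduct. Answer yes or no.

no — NF(t₁) = pair(pair(0, 0), 0), NF(t₂) = b

Reduce t₁ = pair(pair(h(pair(h(pair(h(0), b)), h(0))), h(pair(h(pair(0, pair(b, 0))), h(pair(pair(0, 0), pair(pair(b, 0), pair(b, 0))))))), h(pair(b, b))):
1. pair(pair(h(pair(h(pair(h(0), b)), h(0))), h(pair(h(pair(0, pair(b, 0))), h(pair(pair(0, 0), pair(pair(b, 0), pair(b, 0))))))), h(pair(b, b)))  →  pair(pair(0, h(pair(h(pair(0, pair(b, 0))), h(pair(pair(0, 0), pair(pair(b, 0), pair(b, 0))))))), h(pair(b, b)))   [R1 at 1.1]
2. pair(pair(0, h(pair(h(pair(0, pair(b, 0))), h(pair(pair(0, 0), pair(pair(b, 0), pair(b, 0))))))), h(pair(b, b)))  →  pair(pair(0, 0), h(pair(b, b)))   [R1 at 1.2]
3. pair(pair(0, 0), h(pair(b, b)))  →  pair(pair(0, 0), 0)   [R1 at 2]

Reduce t₂ = h(h(pair(0, pair(h(pair(pair(pair(0, b), pair(0, b)), 0)), 0)))):
1. h(h(pair(0, pair(h(pair(pair(pair(0, b), pair(0, b)), 0)), 0))))  →  h(0)   [R1 at 1]
2. h(0)  →  b   [R2 at ε]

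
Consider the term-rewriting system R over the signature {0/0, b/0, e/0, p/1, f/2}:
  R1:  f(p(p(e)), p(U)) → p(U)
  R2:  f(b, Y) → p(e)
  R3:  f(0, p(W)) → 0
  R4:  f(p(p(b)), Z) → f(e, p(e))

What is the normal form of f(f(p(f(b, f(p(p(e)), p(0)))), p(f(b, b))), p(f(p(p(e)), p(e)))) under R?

p(p(e))

1. f(f(p(f(b, f(p(p(e)), p(0)))), p(f(b, b))), p(f(p(p(e)), p(e))))  →  f(f(p(p(e)), p(f(b, b))), p(f(p(p(e)), p(e))))   [R2 at 1.1.1]
2. f(f(p(p(e)), p(f(b, b))), p(f(p(p(e)), p(e))))  →  f(p(f(b, b)), p(f(p(p(e)), p(e))))   [R1 at 1]
3. f(p(f(b, b)), p(f(p(p(e)), p(e))))  →  f(p(p(e)), p(f(p(p(e)), p(e))))   [R2 at 1.1]
4. f(p(p(e)), p(f(p(p(e)), p(e))))  →  p(f(p(p(e)), p(e)))   [R1 at ε]
5. p(f(p(p(e)), p(e)))  →  p(p(e))   [R1 at 1]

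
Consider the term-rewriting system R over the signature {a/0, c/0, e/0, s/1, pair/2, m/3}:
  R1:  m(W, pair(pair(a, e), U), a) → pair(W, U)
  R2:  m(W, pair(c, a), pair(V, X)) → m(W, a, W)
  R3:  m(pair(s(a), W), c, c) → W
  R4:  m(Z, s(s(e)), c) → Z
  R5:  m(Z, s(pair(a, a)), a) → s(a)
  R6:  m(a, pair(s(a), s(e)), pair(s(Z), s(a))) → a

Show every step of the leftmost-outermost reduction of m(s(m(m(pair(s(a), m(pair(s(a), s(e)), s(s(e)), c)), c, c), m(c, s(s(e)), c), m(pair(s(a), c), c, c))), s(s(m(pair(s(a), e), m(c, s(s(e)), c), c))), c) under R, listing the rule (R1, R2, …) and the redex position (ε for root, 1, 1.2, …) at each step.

1. m(s(m(m(pair(s(a), m(pair(s(a), s(e)), s(s(e)), c)), c, c), m(c, s(s(e)), c), m(pair(s(a), c), c, c))), s(s(m(pair(s(a), e), m(c, s(s(e)), c), c))), c)  →  m(s(m(m(pair(s(a), s(e)), s(s(e)), c), m(c, s(s(e)), c), m(pair(s(a), c), c, c))), s(s(m(pair(s(a), e), m(c, s(s(e)), c), c))), c)   [R3 at 1.1.1]
2. m(s(m(m(pair(s(a), s(e)), s(s(e)), c), m(c, s(s(e)), c), m(pair(s(a), c), c, c))), s(s(m(pair(s(a), e), m(c, s(s(e)), c), c))), c)  →  m(s(m(pair(s(a), s(e)), m(c, s(s(e)), c), m(pair(s(a), c), c, c))), s(s(m(pair(s(a), e), m(c, s(s(e)), c), c))), c)   [R4 at 1.1.1]
3. m(s(m(pair(s(a), s(e)), m(c, s(s(e)), c), m(pair(s(a), c), c, c))), s(s(m(pair(s(a), e), m(c, s(s(e)), c), c))), c)  →  m(s(m(pair(s(a), s(e)), c, m(pair(s(a), c), c, c))), s(s(m(pair(s(a), e), m(c, s(s(e)), c), c))), c)   [R4 at 1.1.2]
4. m(s(m(pair(s(a), s(e)), c, m(pair(s(a), c), c, c))), s(s(m(pair(s(a), e), m(c, s(s(e)), c), c))), c)  →  m(s(m(pair(s(a), s(e)), c, c)), s(s(m(pair(s(a), e), m(c, s(s(e)), c), c))), c)   [R3 at 1.1.3]
5. m(s(m(pair(s(a), s(e)), c, c)), s(s(m(pair(s(a), e), m(c, s(s(e)), c), c))), c)  →  m(s(s(e)), s(s(m(pair(s(a), e), m(c, s(s(e)), c), c))), c)   [R3 at 1.1]
6. m(s(s(e)), s(s(m(pair(s(a), e), m(c, s(s(e)), c), c))), c)  →  m(s(s(e)), s(s(m(pair(s(a), e), c, c))), c)   [R4 at 2.1.1.2]
7. m(s(s(e)), s(s(m(pair(s(a), e), c, c))), c)  →  m(s(s(e)), s(s(e)), c)   [R3 at 2.1.1]
8. m(s(s(e)), s(s(e)), c)  →  s(s(e))   [R4 at ε]

s(s(e))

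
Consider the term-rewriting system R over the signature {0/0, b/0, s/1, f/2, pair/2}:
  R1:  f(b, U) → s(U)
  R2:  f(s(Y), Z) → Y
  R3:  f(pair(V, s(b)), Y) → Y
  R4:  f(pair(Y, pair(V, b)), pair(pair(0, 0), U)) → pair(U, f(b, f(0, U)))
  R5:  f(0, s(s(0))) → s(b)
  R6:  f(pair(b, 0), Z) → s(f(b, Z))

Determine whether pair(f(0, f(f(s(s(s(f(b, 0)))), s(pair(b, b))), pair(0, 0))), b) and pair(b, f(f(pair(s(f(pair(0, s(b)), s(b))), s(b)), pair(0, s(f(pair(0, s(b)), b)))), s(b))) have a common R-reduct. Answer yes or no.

no — NF(t₁) = pair(s(b), b), NF(t₂) = pair(b, s(b))

Reduce t₁ = pair(f(0, f(f(s(s(s(f(b, 0)))), s(pair(b, b))), pair(0, 0))), b):
1. pair(f(0, f(f(s(s(s(f(b, 0)))), s(pair(b, b))), pair(0, 0))), b)  →  pair(f(0, f(s(s(f(b, 0))), pair(0, 0))), b)   [R2 at 1.2.1]
2. pair(f(0, f(s(s(f(b, 0))), pair(0, 0))), b)  →  pair(f(0, s(f(b, 0))), b)   [R2 at 1.2]
3. pair(f(0, s(f(b, 0))), b)  →  pair(f(0, s(s(0))), b)   [R1 at 1.2.1]
4. pair(f(0, s(s(0))), b)  →  pair(s(b), b)   [R5 at 1]

Reduce t₂ = pair(b, f(f(pair(s(f(pair(0, s(b)), s(b))), s(b)), pair(0, s(f(pair(0, s(b)), b)))), s(b))):
1. pair(b, f(f(pair(s(f(pair(0, s(b)), s(b))), s(b)), pair(0, s(f(pair(0, s(b)), b)))), s(b)))  →  pair(b, f(pair(0, s(f(pair(0, s(b)), b))), s(b)))   [R3 at 2.1]
2. pair(b, f(pair(0, s(f(pair(0, s(b)), b))), s(b)))  →  pair(b, f(pair(0, s(b)), s(b)))   [R3 at 2.1.2.1]
3. pair(b, f(pair(0, s(b)), s(b)))  →  pair(b, s(b))   [R3 at 2]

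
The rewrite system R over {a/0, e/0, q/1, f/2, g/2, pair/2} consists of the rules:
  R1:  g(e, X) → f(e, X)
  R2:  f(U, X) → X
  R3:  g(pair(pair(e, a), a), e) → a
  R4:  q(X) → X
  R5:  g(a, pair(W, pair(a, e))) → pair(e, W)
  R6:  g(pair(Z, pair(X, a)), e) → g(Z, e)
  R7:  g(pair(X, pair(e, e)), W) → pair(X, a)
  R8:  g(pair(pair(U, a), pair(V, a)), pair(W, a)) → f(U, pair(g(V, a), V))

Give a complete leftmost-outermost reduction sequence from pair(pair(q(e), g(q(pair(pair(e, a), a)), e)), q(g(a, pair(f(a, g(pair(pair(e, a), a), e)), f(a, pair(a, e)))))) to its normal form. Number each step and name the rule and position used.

1. pair(pair(q(e), g(q(pair(pair(e, a), a)), e)), q(g(a, pair(f(a, g(pair(pair(e, a), a), e)), f(a, pair(a, e))))))  →  pair(pair(e, g(q(pair(pair(e, a), a)), e)), q(g(a, pair(f(a, g(pair(pair(e, a), a), e)), f(a, pair(a, e))))))   [R4 at 1.1]
2. pair(pair(e, g(q(pair(pair(e, a), a)), e)), q(g(a, pair(f(a, g(pair(pair(e, a), a), e)), f(a, pair(a, e))))))  →  pair(pair(e, g(pair(pair(e, a), a), e)), q(g(a, pair(f(a, g(pair(pair(e, a), a), e)), f(a, pair(a, e))))))   [R4 at 1.2.1]
3. pair(pair(e, g(pair(pair(e, a), a), e)), q(g(a, pair(f(a, g(pair(pair(e, a), a), e)), f(a, pair(a, e))))))  →  pair(pair(e, a), q(g(a, pair(f(a, g(pair(pair(e, a), a), e)), f(a, pair(a, e))))))   [R3 at 1.2]
4. pair(pair(e, a), q(g(a, pair(f(a, g(pair(pair(e, a), a), e)), f(a, pair(a, e))))))  →  pair(pair(e, a), g(a, pair(f(a, g(pair(pair(e, a), a), e)), f(a, pair(a, e)))))   [R4 at 2]
5. pair(pair(e, a), g(a, pair(f(a, g(pair(pair(e, a), a), e)), f(a, pair(a, e)))))  →  pair(pair(e, a), g(a, pair(g(pair(pair(e, a), a), e), f(a, pair(a, e)))))   [R2 at 2.2.1]
6. pair(pair(e, a), g(a, pair(g(pair(pair(e, a), a), e), f(a, pair(a, e)))))  →  pair(pair(e, a), g(a, pair(a, f(a, pair(a, e)))))   [R3 at 2.2.1]
7. pair(pair(e, a), g(a, pair(a, f(a, pair(a, e)))))  →  pair(pair(e, a), g(a, pair(a, pair(a, e))))   [R2 at 2.2.2]
8. pair(pair(e, a), g(a, pair(a, pair(a, e))))  →  pair(pair(e, a), pair(e, a))   [R5 at 2]

pair(pair(e, a), pair(e, a))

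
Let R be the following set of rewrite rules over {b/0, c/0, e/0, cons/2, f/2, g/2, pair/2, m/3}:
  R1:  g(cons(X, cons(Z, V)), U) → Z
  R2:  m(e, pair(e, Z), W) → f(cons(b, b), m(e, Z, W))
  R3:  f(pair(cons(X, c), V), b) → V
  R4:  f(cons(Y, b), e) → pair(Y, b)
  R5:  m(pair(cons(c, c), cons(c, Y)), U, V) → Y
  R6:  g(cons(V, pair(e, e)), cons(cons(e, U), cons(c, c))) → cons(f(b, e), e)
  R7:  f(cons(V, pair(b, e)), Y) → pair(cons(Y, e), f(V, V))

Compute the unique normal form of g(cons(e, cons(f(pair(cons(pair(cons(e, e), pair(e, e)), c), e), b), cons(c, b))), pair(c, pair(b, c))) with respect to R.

e

1. g(cons(e, cons(f(pair(cons(pair(cons(e, e), pair(e, e)), c), e), b), cons(c, b))), pair(c, pair(b, c)))  →  f(pair(cons(pair(cons(e, e), pair(e, e)), c), e), b)   [R1 at ε]
2. f(pair(cons(pair(cons(e, e), pair(e, e)), c), e), b)  →  e   [R3 at ε]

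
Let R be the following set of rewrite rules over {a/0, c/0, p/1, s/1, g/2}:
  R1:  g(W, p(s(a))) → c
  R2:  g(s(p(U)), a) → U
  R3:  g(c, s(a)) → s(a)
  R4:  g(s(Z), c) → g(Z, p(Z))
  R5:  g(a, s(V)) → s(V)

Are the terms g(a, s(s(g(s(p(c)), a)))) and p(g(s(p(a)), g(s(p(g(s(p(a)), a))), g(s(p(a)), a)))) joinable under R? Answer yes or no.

no — NF(t₁) = s(s(c)), NF(t₂) = p(a)

Reduce t₁ = g(a, s(s(g(s(p(c)), a)))):
1. g(a, s(s(g(s(p(c)), a))))  →  s(s(g(s(p(c)), a)))   [R5 at ε]
2. s(s(g(s(p(c)), a)))  →  s(s(c))   [R2 at 1.1]

Reduce t₂ = p(g(s(p(a)), g(s(p(g(s(p(a)), a))), g(s(p(a)), a)))):
1. p(g(s(p(a)), g(s(p(g(s(p(a)), a))), g(s(p(a)), a))))  →  p(g(s(p(a)), g(s(p(a)), g(s(p(a)), a))))   [R2 at 1.2.1.1.1]
2. p(g(s(p(a)), g(s(p(a)), g(s(p(a)), a))))  →  p(g(s(p(a)), g(s(p(a)), a)))   [R2 at 1.2.2]
3. p(g(s(p(a)), g(s(p(a)), a)))  →  p(g(s(p(a)), a))   [R2 at 1.2]
4. p(g(s(p(a)), a))  →  p(a)   [R2 at 1]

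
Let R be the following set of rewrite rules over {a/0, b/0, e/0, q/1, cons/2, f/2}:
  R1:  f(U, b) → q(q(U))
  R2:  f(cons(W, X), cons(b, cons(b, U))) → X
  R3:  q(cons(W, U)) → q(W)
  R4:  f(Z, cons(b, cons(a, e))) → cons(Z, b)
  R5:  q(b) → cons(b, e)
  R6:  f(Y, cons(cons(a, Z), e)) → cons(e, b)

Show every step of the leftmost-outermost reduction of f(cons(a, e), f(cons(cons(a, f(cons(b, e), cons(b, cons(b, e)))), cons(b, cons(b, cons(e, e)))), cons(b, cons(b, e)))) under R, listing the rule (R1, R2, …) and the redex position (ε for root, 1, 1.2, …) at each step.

1. f(cons(a, e), f(cons(cons(a, f(cons(b, e), cons(b, cons(b, e)))), cons(b, cons(b, cons(e, e)))), cons(b, cons(b, e))))  →  f(cons(a, e), cons(b, cons(b, cons(e, e))))   [R2 at 2]
2. f(cons(a, e), cons(b, cons(b, cons(e, e))))  →  e   [R2 at ε]

e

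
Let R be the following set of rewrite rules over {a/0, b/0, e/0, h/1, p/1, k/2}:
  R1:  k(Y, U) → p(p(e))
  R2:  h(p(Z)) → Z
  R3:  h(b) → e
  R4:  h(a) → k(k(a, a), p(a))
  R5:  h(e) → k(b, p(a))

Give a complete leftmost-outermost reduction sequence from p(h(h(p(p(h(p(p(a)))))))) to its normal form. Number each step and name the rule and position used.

1. p(h(h(p(p(h(p(p(a))))))))  →  p(h(p(h(p(p(a))))))   [R2 at 1.1]
2. p(h(p(h(p(p(a))))))  →  p(h(p(p(a))))   [R2 at 1]
3. p(h(p(p(a))))  →  p(p(a))   [R2 at 1]

p(p(a))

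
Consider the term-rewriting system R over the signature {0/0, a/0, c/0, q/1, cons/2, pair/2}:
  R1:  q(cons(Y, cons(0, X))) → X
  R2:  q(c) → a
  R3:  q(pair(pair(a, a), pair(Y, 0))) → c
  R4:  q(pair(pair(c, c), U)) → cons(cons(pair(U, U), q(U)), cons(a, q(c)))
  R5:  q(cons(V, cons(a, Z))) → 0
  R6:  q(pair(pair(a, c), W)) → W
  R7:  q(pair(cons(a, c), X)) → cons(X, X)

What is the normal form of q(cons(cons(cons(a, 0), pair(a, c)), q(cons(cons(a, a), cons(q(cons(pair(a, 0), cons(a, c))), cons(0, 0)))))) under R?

0

1. q(cons(cons(cons(a, 0), pair(a, c)), q(cons(cons(a, a), cons(q(cons(pair(a, 0), cons(a, c))), cons(0, 0))))))  →  q(cons(cons(cons(a, 0), pair(a, c)), q(cons(cons(a, a), cons(0, cons(0, 0))))))   [R5 at 1.2.1.2.1]
2. q(cons(cons(cons(a, 0), pair(a, c)), q(cons(cons(a, a), cons(0, cons(0, 0))))))  →  q(cons(cons(cons(a, 0), pair(a, c)), cons(0, 0)))   [R1 at 1.2]
3. q(cons(cons(cons(a, 0), pair(a, c)), cons(0, 0)))  →  0   [R1 at ε]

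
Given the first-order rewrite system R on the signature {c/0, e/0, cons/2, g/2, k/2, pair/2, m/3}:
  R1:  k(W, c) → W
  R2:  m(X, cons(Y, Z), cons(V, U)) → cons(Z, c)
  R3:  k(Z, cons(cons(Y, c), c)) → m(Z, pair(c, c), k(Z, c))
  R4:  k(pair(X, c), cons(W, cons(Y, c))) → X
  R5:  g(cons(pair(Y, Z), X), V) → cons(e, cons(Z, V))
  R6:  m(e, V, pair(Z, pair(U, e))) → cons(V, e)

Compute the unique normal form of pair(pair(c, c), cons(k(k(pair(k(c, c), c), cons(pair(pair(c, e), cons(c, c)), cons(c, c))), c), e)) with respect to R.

pair(pair(c, c), cons(c, e))

1. pair(pair(c, c), cons(k(k(pair(k(c, c), c), cons(pair(pair(c, e), cons(c, c)), cons(c, c))), c), e))  →  pair(pair(c, c), cons(k(pair(k(c, c), c), cons(pair(pair(c, e), cons(c, c)), cons(c, c))), e))   [R1 at 2.1]
2. pair(pair(c, c), cons(k(pair(k(c, c), c), cons(pair(pair(c, e), cons(c, c)), cons(c, c))), e))  →  pair(pair(c, c), cons(k(c, c), e))   [R4 at 2.1]
3. pair(pair(c, c), cons(k(c, c), e))  →  pair(pair(c, c), cons(c, e))   [R1 at 2.1]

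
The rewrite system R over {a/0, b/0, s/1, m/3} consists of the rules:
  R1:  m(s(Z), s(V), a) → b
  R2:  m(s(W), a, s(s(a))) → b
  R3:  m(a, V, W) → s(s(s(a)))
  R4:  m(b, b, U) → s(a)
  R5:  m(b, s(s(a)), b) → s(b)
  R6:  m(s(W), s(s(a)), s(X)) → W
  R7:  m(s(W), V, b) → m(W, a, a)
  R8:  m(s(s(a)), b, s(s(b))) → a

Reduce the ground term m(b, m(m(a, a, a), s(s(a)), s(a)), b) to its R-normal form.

1. m(b, m(m(a, a, a), s(s(a)), s(a)), b)  →  m(b, m(s(s(s(a))), s(s(a)), s(a)), b)   [R3 at 2.1]
2. m(b, m(s(s(s(a))), s(s(a)), s(a)), b)  →  m(b, s(s(a)), b)   [R6 at 2]
3. m(b, s(s(a)), b)  →  s(b)   [R5 at ε]

s(b)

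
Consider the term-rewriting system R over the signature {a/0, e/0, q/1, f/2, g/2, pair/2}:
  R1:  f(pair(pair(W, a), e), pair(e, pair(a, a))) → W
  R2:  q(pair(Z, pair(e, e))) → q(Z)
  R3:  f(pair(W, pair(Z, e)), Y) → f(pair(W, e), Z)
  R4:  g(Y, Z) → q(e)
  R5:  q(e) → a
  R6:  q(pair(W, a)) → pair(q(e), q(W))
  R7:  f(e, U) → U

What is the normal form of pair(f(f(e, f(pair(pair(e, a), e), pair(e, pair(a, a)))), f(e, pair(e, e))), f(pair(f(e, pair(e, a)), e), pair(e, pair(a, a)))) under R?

1. pair(f(f(e, f(pair(pair(e, a), e), pair(e, pair(a, a)))), f(e, pair(e, e))), f(pair(f(e, pair(e, a)), e), pair(e, pair(a, a))))  →  pair(f(f(pair(pair(e, a), e), pair(e, pair(a, a))), f(e, pair(e, e))), f(pair(f(e, pair(e, a)), e), pair(e, pair(a, a))))   [R7 at 1.1]
2. pair(f(f(pair(pair(e, a), e), pair(e, pair(a, a))), f(e, pair(e, e))), f(pair(f(e, pair(e, a)), e), pair(e, pair(a, a))))  →  pair(f(e, f(e, pair(e, e))), f(pair(f(e, pair(e, a)), e), pair(e, pair(a, a))))   [R1 at 1.1]
3. pair(f(e, f(e, pair(e, e))), f(pair(f(e, pair(e, a)), e), pair(e, pair(a, a))))  →  pair(f(e, pair(e, e)), f(pair(f(e, pair(e, a)), e), pair(e, pair(a, a))))   [R7 at 1]
4. pair(f(e, pair(e, e)), f(pair(f(e, pair(e, a)), e), pair(e, pair(a, a))))  →  pair(pair(e, e), f(pair(f(e, pair(e, a)), e), pair(e, pair(a, a))))   [R7 at 1]
5. pair(pair(e, e), f(pair(f(e, pair(e, a)), e), pair(e, pair(a, a))))  →  pair(pair(e, e), f(pair(pair(e, a), e), pair(e, pair(a, a))))   [R7 at 2.1.1]
6. pair(pair(e, e), f(pair(pair(e, a), e), pair(e, pair(a, a))))  →  pair(pair(e, e), e)   [R1 at 2]

pair(pair(e, e), e)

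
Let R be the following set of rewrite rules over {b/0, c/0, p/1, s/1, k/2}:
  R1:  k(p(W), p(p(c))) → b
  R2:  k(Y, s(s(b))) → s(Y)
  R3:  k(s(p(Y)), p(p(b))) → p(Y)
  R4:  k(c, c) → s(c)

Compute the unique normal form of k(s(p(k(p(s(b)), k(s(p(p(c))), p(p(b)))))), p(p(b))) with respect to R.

p(b)

1. k(s(p(k(p(s(b)), k(s(p(p(c))), p(p(b)))))), p(p(b)))  →  p(k(p(s(b)), k(s(p(p(c))), p(p(b)))))   [R3 at ε]
2. p(k(p(s(b)), k(s(p(p(c))), p(p(b)))))  →  p(k(p(s(b)), p(p(c))))   [R3 at 1.2]
3. p(k(p(s(b)), p(p(c))))  →  p(b)   [R1 at 1]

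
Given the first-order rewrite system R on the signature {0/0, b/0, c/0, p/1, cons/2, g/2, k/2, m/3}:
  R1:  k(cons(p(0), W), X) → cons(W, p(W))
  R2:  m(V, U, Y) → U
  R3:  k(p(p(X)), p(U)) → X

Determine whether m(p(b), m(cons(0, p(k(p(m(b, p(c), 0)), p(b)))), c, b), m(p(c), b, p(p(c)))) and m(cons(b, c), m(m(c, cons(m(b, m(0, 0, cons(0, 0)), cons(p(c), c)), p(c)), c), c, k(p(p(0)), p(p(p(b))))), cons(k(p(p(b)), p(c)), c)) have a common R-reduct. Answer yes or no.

yes — NF(t₁) = c, NF(t₂) = c

Reduce t₁ = m(p(b), m(cons(0, p(k(p(m(b, p(c), 0)), p(b)))), c, b), m(p(c), b, p(p(c)))):
1. m(p(b), m(cons(0, p(k(p(m(b, p(c), 0)), p(b)))), c, b), m(p(c), b, p(p(c))))  →  m(cons(0, p(k(p(m(b, p(c), 0)), p(b)))), c, b)   [R2 at ε]
2. m(cons(0, p(k(p(m(b, p(c), 0)), p(b)))), c, b)  →  c   [R2 at ε]

Reduce t₂ = m(cons(b, c), m(m(c, cons(m(b, m(0, 0, cons(0, 0)), cons(p(c), c)), p(c)), c), c, k(p(p(0)), p(p(p(b))))), cons(k(p(p(b)), p(c)), c)):
1. m(cons(b, c), m(m(c, cons(m(b, m(0, 0, cons(0, 0)), cons(p(c), c)), p(c)), c), c, k(p(p(0)), p(p(p(b))))), cons(k(p(p(b)), p(c)), c))  →  m(m(c, cons(m(b, m(0, 0, cons(0, 0)), cons(p(c), c)), p(c)), c), c, k(p(p(0)), p(p(p(b)))))   [R2 at ε]
2. m(m(c, cons(m(b, m(0, 0, cons(0, 0)), cons(p(c), c)), p(c)), c), c, k(p(p(0)), p(p(p(b)))))  →  c   [R2 at ε]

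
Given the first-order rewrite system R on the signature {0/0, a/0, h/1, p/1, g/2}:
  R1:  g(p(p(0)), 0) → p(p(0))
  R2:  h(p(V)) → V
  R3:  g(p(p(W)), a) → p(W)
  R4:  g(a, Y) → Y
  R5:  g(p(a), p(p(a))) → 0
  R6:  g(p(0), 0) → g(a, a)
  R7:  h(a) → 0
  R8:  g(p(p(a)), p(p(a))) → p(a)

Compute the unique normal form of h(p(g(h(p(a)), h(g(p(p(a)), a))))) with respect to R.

1. h(p(g(h(p(a)), h(g(p(p(a)), a)))))  →  g(h(p(a)), h(g(p(p(a)), a)))   [R2 at ε]
2. g(h(p(a)), h(g(p(p(a)), a)))  →  g(a, h(g(p(p(a)), a)))   [R2 at 1]
3. g(a, h(g(p(p(a)), a)))  →  h(g(p(p(a)), a))   [R4 at ε]
4. h(g(p(p(a)), a))  →  h(p(a))   [R3 at 1]
5. h(p(a))  →  a   [R2 at ε]

a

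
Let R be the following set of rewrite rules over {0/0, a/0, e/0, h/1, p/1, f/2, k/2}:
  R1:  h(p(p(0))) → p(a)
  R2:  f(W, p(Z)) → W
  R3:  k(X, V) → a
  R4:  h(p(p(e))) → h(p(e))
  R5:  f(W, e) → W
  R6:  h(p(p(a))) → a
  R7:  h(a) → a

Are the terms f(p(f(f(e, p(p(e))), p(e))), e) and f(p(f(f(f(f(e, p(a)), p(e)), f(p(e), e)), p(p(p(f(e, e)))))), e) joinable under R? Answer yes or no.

Reduce t₁ = f(p(f(f(e, p(p(e))), p(e))), e):
1. f(p(f(f(e, p(p(e))), p(e))), e)  →  p(f(f(e, p(p(e))), p(e)))   [R5 at ε]
2. p(f(f(e, p(p(e))), p(e)))  →  p(f(e, p(p(e))))   [R2 at 1]
3. p(f(e, p(p(e))))  →  p(e)   [R2 at 1]

Reduce t₂ = f(p(f(f(f(f(e, p(a)), p(e)), f(p(e), e)), p(p(p(f(e, e)))))), e):
1. f(p(f(f(f(f(e, p(a)), p(e)), f(p(e), e)), p(p(p(f(e, e)))))), e)  →  p(f(f(f(f(e, p(a)), p(e)), f(p(e), e)), p(p(p(f(e, e))))))   [R5 at ε]
2. p(f(f(f(f(e, p(a)), p(e)), f(p(e), e)), p(p(p(f(e, e))))))  →  p(f(f(f(e, p(a)), p(e)), f(p(e), e)))   [R2 at 1]
3. p(f(f(f(e, p(a)), p(e)), f(p(e), e)))  →  p(f(f(e, p(a)), f(p(e), e)))   [R2 at 1.1]
4. p(f(f(e, p(a)), f(p(e), e)))  →  p(f(e, f(p(e), e)))   [R2 at 1.1]
5. p(f(e, f(p(e), e)))  →  p(f(e, p(e)))   [R5 at 1.2]
6. p(f(e, p(e)))  →  p(e)   [R2 at 1]

yes — NF(t₁) = p(e), NF(t₂) = p(e)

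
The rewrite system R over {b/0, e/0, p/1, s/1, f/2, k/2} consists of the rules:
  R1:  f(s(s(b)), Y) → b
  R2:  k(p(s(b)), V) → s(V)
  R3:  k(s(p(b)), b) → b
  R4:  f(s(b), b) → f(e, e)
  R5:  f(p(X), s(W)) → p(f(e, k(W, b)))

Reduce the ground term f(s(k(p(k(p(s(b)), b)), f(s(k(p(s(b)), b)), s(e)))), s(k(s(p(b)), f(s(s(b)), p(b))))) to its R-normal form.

b

1. f(s(k(p(k(p(s(b)), b)), f(s(k(p(s(b)), b)), s(e)))), s(k(s(p(b)), f(s(s(b)), p(b)))))  →  f(s(k(p(s(b)), f(s(k(p(s(b)), b)), s(e)))), s(k(s(p(b)), f(s(s(b)), p(b)))))   [R2 at 1.1.1.1]
2. f(s(k(p(s(b)), f(s(k(p(s(b)), b)), s(e)))), s(k(s(p(b)), f(s(s(b)), p(b)))))  →  f(s(s(f(s(k(p(s(b)), b)), s(e)))), s(k(s(p(b)), f(s(s(b)), p(b)))))   [R2 at 1.1]
3. f(s(s(f(s(k(p(s(b)), b)), s(e)))), s(k(s(p(b)), f(s(s(b)), p(b)))))  →  f(s(s(f(s(s(b)), s(e)))), s(k(s(p(b)), f(s(s(b)), p(b)))))   [R2 at 1.1.1.1.1]
4. f(s(s(f(s(s(b)), s(e)))), s(k(s(p(b)), f(s(s(b)), p(b)))))  →  f(s(s(b)), s(k(s(p(b)), f(s(s(b)), p(b)))))   [R1 at 1.1.1]
5. f(s(s(b)), s(k(s(p(b)), f(s(s(b)), p(b)))))  →  b   [R1 at ε]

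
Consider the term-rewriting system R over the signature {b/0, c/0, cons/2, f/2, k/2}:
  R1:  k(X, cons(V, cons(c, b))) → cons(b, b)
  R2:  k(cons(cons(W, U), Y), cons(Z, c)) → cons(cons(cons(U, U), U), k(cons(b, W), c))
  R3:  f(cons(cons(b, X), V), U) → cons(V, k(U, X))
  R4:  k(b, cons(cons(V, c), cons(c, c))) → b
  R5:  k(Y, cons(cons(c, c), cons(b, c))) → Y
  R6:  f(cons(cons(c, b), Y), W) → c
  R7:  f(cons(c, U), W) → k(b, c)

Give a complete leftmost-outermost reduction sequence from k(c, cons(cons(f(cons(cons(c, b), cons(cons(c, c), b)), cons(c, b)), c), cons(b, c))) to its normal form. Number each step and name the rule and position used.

c

1. k(c, cons(cons(f(cons(cons(c, b), cons(cons(c, c), b)), cons(c, b)), c), cons(b, c)))  →  k(c, cons(cons(c, c), cons(b, c)))   [R6 at 2.1.1]
2. k(c, cons(cons(c, c), cons(b, c)))  →  c   [R5 at ε]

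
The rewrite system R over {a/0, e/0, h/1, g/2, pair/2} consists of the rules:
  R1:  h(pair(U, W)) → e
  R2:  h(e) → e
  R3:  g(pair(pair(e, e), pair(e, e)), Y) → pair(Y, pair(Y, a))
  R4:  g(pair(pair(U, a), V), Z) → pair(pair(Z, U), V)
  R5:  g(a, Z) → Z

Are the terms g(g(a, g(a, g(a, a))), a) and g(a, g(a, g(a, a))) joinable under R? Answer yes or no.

Reduce t₁ = g(g(a, g(a, g(a, a))), a):
1. g(g(a, g(a, g(a, a))), a)  →  g(g(a, g(a, a)), a)   [R5 at 1]
2. g(g(a, g(a, a)), a)  →  g(g(a, a), a)   [R5 at 1]
3. g(g(a, a), a)  →  g(a, a)   [R5 at 1]
4. g(a, a)  →  a   [R5 at ε]

Reduce t₂ = g(a, g(a, g(a, a))):
1. g(a, g(a, g(a, a)))  →  g(a, g(a, a))   [R5 at ε]
2. g(a, g(a, a))  →  g(a, a)   [R5 at ε]
3. g(a, a)  →  a   [R5 at ε]

yes — NF(t₁) = a, NF(t₂) = a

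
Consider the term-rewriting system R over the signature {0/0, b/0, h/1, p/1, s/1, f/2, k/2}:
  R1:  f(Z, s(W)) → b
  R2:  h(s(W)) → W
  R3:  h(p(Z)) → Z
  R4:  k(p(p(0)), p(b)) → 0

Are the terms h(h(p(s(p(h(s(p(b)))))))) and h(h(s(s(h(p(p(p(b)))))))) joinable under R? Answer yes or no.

Reduce t₁ = h(h(p(s(p(h(s(p(b)))))))):
1. h(h(p(s(p(h(s(p(b))))))))  →  h(s(p(h(s(p(b))))))   [R3 at 1]
2. h(s(p(h(s(p(b))))))  →  p(h(s(p(b))))   [R2 at ε]
3. p(h(s(p(b))))  →  p(p(b))   [R2 at 1]

Reduce t₂ = h(h(s(s(h(p(p(p(b)))))))):
1. h(h(s(s(h(p(p(p(b))))))))  →  h(s(h(p(p(p(b))))))   [R2 at 1]
2. h(s(h(p(p(p(b))))))  →  h(p(p(p(b))))   [R2 at ε]
3. h(p(p(p(b))))  →  p(p(b))   [R3 at ε]

yes — NF(t₁) = p(p(b)), NF(t₂) = p(p(b))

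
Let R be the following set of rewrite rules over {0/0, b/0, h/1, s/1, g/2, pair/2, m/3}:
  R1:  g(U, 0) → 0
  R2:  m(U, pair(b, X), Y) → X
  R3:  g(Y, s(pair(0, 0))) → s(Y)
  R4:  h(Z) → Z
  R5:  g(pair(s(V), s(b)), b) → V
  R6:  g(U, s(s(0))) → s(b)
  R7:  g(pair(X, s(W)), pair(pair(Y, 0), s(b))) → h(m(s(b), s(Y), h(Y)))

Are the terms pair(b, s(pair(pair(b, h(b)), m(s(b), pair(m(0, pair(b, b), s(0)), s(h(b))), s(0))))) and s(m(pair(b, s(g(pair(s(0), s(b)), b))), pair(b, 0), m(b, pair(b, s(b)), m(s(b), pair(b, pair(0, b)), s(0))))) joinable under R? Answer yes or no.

Reduce t₁ = pair(b, s(pair(pair(b, h(b)), m(s(b), pair(m(0, pair(b, b), s(0)), s(h(b))), s(0))))):
1. pair(b, s(pair(pair(b, h(b)), m(s(b), pair(m(0, pair(b, b), s(0)), s(h(b))), s(0)))))  →  pair(b, s(pair(pair(b, b), m(s(b), pair(m(0, pair(b, b), s(0)), s(h(b))), s(0)))))   [R4 at 2.1.1.2]
2. pair(b, s(pair(pair(b, b), m(s(b), pair(m(0, pair(b, b), s(0)), s(h(b))), s(0)))))  →  pair(b, s(pair(pair(b, b), m(s(b), pair(b, s(h(b))), s(0)))))   [R2 at 2.1.2.2.1]
3. pair(b, s(pair(pair(b, b), m(s(b), pair(b, s(h(b))), s(0)))))  →  pair(b, s(pair(pair(b, b), s(h(b)))))   [R2 at 2.1.2]
4. pair(b, s(pair(pair(b, b), s(h(b)))))  →  pair(b, s(pair(pair(b, b), s(b))))   [R4 at 2.1.2.1]

Reduce t₂ = s(m(pair(b, s(g(pair(s(0), s(b)), b))), pair(b, 0), m(b, pair(b, s(b)), m(s(b), pair(b, pair(0, b)), s(0))))):
1. s(m(pair(b, s(g(pair(s(0), s(b)), b))), pair(b, 0), m(b, pair(b, s(b)), m(s(b), pair(b, pair(0, b)), s(0)))))  →  s(0)   [R2 at 1]

no — NF(t₁) = pair(b, s(pair(pair(b, b), s(b)))), NF(t₂) = s(0)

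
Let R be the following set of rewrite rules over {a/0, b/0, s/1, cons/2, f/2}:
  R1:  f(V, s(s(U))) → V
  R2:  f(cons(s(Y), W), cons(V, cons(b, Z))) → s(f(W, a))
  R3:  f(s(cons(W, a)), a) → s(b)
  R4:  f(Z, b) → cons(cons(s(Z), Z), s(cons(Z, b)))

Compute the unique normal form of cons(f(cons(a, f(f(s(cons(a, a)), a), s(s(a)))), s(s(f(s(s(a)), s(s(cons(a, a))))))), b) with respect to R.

1. cons(f(cons(a, f(f(s(cons(a, a)), a), s(s(a)))), s(s(f(s(s(a)), s(s(cons(a, a))))))), b)  →  cons(cons(a, f(f(s(cons(a, a)), a), s(s(a)))), b)   [R1 at 1]
2. cons(cons(a, f(f(s(cons(a, a)), a), s(s(a)))), b)  →  cons(cons(a, f(s(cons(a, a)), a)), b)   [R1 at 1.2]
3. cons(cons(a, f(s(cons(a, a)), a)), b)  →  cons(cons(a, s(b)), b)   [R3 at 1.2]

cons(cons(a, s(b)), b)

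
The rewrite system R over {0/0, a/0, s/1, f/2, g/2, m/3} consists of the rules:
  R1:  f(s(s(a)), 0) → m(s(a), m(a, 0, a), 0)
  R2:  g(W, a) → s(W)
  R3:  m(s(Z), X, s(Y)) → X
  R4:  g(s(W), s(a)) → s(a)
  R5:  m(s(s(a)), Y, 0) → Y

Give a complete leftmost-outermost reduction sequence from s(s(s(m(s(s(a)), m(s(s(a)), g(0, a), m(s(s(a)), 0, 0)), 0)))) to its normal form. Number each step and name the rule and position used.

s(s(s(s(0))))

1. s(s(s(m(s(s(a)), m(s(s(a)), g(0, a), m(s(s(a)), 0, 0)), 0))))  →  s(s(s(m(s(s(a)), g(0, a), m(s(s(a)), 0, 0)))))   [R5 at 1.1.1]
2. s(s(s(m(s(s(a)), g(0, a), m(s(s(a)), 0, 0)))))  →  s(s(s(m(s(s(a)), s(0), m(s(s(a)), 0, 0)))))   [R2 at 1.1.1.2]
3. s(s(s(m(s(s(a)), s(0), m(s(s(a)), 0, 0)))))  →  s(s(s(m(s(s(a)), s(0), 0))))   [R5 at 1.1.1.3]
4. s(s(s(m(s(s(a)), s(0), 0))))  →  s(s(s(s(0))))   [R5 at 1.1.1]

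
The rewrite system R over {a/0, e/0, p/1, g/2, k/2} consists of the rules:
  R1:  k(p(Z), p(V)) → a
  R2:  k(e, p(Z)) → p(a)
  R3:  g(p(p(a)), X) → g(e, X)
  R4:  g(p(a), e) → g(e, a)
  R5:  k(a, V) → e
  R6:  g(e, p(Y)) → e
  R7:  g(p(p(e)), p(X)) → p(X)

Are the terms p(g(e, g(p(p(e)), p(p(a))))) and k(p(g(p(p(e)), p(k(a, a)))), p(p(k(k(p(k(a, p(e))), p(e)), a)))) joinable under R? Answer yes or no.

Reduce t₁ = p(g(e, g(p(p(e)), p(p(a))))):
1. p(g(e, g(p(p(e)), p(p(a)))))  →  p(g(e, p(p(a))))   [R7 at 1.2]
2. p(g(e, p(p(a))))  →  p(e)   [R6 at 1]

Reduce t₂ = k(p(g(p(p(e)), p(k(a, a)))), p(p(k(k(p(k(a, p(e))), p(e)), a)))):
1. k(p(g(p(p(e)), p(k(a, a)))), p(p(k(k(p(k(a, p(e))), p(e)), a))))  →  a   [R1 at ε]

no — NF(t₁) = p(e), NF(t₂) = a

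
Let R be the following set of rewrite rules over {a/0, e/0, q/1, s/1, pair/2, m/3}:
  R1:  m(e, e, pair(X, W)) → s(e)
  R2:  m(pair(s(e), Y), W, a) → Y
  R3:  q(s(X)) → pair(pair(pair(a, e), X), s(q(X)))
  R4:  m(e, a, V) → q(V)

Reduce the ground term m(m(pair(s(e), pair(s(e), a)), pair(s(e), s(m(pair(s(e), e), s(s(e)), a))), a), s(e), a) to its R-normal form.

a

1. m(m(pair(s(e), pair(s(e), a)), pair(s(e), s(m(pair(s(e), e), s(s(e)), a))), a), s(e), a)  →  m(pair(s(e), a), s(e), a)   [R2 at 1]
2. m(pair(s(e), a), s(e), a)  →  a   [R2 at ε]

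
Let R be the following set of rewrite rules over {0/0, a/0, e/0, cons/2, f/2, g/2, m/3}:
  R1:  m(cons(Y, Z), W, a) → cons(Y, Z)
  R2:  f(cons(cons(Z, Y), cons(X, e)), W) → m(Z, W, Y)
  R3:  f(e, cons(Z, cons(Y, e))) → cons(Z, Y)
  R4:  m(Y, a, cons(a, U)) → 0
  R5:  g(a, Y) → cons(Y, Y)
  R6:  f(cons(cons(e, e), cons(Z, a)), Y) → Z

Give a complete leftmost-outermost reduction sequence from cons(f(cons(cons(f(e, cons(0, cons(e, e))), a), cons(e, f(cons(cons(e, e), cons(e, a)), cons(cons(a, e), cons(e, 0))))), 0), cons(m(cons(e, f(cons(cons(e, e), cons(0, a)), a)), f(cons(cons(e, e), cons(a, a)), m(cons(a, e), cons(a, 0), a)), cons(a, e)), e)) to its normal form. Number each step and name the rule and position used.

cons(cons(0, e), cons(0, e))

1. cons(f(cons(cons(f(e, cons(0, cons(e, e))), a), cons(e, f(cons(cons(e, e), cons(e, a)), cons(cons(a, e), cons(e, 0))))), 0), cons(m(cons(e, f(cons(cons(e, e), cons(0, a)), a)), f(cons(cons(e, e), cons(a, a)), m(cons(a, e), cons(a, 0), a)), cons(a, e)), e))  →  cons(f(cons(cons(cons(0, e), a), cons(e, f(cons(cons(e, e), cons(e, a)), cons(cons(a, e), cons(e, 0))))), 0), cons(m(cons(e, f(cons(cons(e, e), cons(0, a)), a)), f(cons(cons(e, e), cons(a, a)), m(cons(a, e), cons(a, 0), a)), cons(a, e)), e))   [R3 at 1.1.1.1]
2. cons(f(cons(cons(cons(0, e), a), cons(e, f(cons(cons(e, e), cons(e, a)), cons(cons(a, e), cons(e, 0))))), 0), cons(m(cons(e, f(cons(cons(e, e), cons(0, a)), a)), f(cons(cons(e, e), cons(a, a)), m(cons(a, e), cons(a, 0), a)), cons(a, e)), e))  →  cons(f(cons(cons(cons(0, e), a), cons(e, e)), 0), cons(m(cons(e, f(cons(cons(e, e), cons(0, a)), a)), f(cons(cons(e, e), cons(a, a)), m(cons(a, e), cons(a, 0), a)), cons(a, e)), e))   [R6 at 1.1.2.2]
3. cons(f(cons(cons(cons(0, e), a), cons(e, e)), 0), cons(m(cons(e, f(cons(cons(e, e), cons(0, a)), a)), f(cons(cons(e, e), cons(a, a)), m(cons(a, e), cons(a, 0), a)), cons(a, e)), e))  →  cons(m(cons(0, e), 0, a), cons(m(cons(e, f(cons(cons(e, e), cons(0, a)), a)), f(cons(cons(e, e), cons(a, a)), m(cons(a, e), cons(a, 0), a)), cons(a, e)), e))   [R2 at 1]
4. cons(m(cons(0, e), 0, a), cons(m(cons(e, f(cons(cons(e, e), cons(0, a)), a)), f(cons(cons(e, e), cons(a, a)), m(cons(a, e), cons(a, 0), a)), cons(a, e)), e))  →  cons(cons(0, e), cons(m(cons(e, f(cons(cons(e, e), cons(0, a)), a)), f(cons(cons(e, e), cons(a, a)), m(cons(a, e), cons(a, 0), a)), cons(a, e)), e))   [R1 at 1]
5. cons(cons(0, e), cons(m(cons(e, f(cons(cons(e, e), cons(0, a)), a)), f(cons(cons(e, e), cons(a, a)), m(cons(a, e), cons(a, 0), a)), cons(a, e)), e))  →  cons(cons(0, e), cons(m(cons(e, 0), f(cons(cons(e, e), cons(a, a)), m(cons(a, e), cons(a, 0), a)), cons(a, e)), e))   [R6 at 2.1.1.2]
6. cons(cons(0, e), cons(m(cons(e, 0), f(cons(cons(e, e), cons(a, a)), m(cons(a, e), cons(a, 0), a)), cons(a, e)), e))  →  cons(cons(0, e), cons(m(cons(e, 0), a, cons(a, e)), e))   [R6 at 2.1.2]
7. cons(cons(0, e), cons(m(cons(e, 0), a, cons(a, e)), e))  →  cons(cons(0, e), cons(0, e))   [R4 at 2.1]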